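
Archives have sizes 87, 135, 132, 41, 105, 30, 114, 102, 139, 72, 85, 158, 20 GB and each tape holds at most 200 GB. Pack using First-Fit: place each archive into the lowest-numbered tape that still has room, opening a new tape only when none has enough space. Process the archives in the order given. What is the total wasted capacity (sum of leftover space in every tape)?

380

tape 1: place 87 GB, 113 GB left
tape 2: place 135 GB, 65 GB left
tape 3: place 132 GB, 68 GB left
tape 1: place 41 GB, 72 GB left
tape 4: place 105 GB, 95 GB left
tape 1: place 30 GB, 42 GB left
tape 5: place 114 GB, 86 GB left
tape 6: place 102 GB, 98 GB left
tape 7: place 139 GB, 61 GB left
tape 4: place 72 GB, 23 GB left
tape 5: place 85 GB, 1 GB left
tape 8: place 158 GB, 42 GB left
tape 1: place 20 GB, 22 GB left
8 tapes × 200 GB = 1600 GB; used 1220 GB; unused 380 GB.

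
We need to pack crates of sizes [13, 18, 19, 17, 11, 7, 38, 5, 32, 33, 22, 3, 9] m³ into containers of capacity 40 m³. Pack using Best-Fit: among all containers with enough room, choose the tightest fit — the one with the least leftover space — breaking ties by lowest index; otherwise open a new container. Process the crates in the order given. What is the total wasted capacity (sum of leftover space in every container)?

53

Put 13 m³ in container 1; 27 m³ remain.
Put 18 m³ in container 1; 9 m³ remain.
Put 19 m³ in container 2; 21 m³ remain.
Put 17 m³ in container 2; 4 m³ remain.
Put 11 m³ in container 3; 29 m³ remain.
Put 7 m³ in container 1; 2 m³ remain.
Put 38 m³ in container 4; 2 m³ remain.
Put 5 m³ in container 3; 24 m³ remain.
Put 32 m³ in container 5; 8 m³ remain.
Put 33 m³ in container 6; 7 m³ remain.
Put 22 m³ in container 3; 2 m³ remain.
Put 3 m³ in container 2; 1 m³ remain.
Put 9 m³ in container 7; 31 m³ remain.
7 containers × 40 m³ = 280 m³; used 227 m³; unused 53 m³.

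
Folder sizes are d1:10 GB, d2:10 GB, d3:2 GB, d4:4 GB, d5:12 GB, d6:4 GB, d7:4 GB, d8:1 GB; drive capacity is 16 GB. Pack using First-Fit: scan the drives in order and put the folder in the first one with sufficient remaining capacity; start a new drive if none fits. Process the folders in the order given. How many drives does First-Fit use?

3

drive 1: place d1 (10 GB), 6 GB left
drive 2: place d2 (10 GB), 6 GB left
drive 1: place d3 (2 GB), 4 GB left
drive 1: place d4 (4 GB), 0 GB left
drive 3: place d5 (12 GB), 4 GB left
drive 2: place d6 (4 GB), 2 GB left
drive 3: place d7 (4 GB), 0 GB left
drive 2: place d8 (1 GB), 1 GB left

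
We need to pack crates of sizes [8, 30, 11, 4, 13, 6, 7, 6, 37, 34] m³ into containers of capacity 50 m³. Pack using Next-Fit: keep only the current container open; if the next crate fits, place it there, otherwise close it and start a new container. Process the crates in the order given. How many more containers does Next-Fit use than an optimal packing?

Next-Fit: [8,30,11] [4,13,6,7,6] [37] [34] → 4 containers.
Total size 156 m³; any packing needs at least ⌈156/50⌉ = 4 containers.
So 4 is already optimal.

0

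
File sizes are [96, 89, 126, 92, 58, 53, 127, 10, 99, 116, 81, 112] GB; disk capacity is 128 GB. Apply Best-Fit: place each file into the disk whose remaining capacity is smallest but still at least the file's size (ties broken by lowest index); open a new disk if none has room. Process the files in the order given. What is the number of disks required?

10 disks

disk 1: place 96 GB, 32 GB left
disk 2: place 89 GB, 39 GB left
disk 3: place 126 GB, 2 GB left
disk 4: place 92 GB, 36 GB left
disk 5: place 58 GB, 70 GB left
disk 5: place 53 GB, 17 GB left
disk 6: place 127 GB, 1 GB left
disk 5: place 10 GB, 7 GB left
disk 7: place 99 GB, 29 GB left
disk 8: place 116 GB, 12 GB left
disk 9: place 81 GB, 47 GB left
disk 10: place 112 GB, 16 GB left
Final disks: [96] [89] [126] [92] [58,53,10] [127] [99] [116] [81] [112].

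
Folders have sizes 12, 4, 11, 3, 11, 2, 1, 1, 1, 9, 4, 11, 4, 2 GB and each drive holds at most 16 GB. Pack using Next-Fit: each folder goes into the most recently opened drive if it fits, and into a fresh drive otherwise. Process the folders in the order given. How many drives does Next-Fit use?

12 GB → drive 1 (remaining 4 GB)
4 GB → drive 1 (remaining 0 GB)
11 GB → drive 2 (remaining 5 GB)
3 GB → drive 2 (remaining 2 GB)
11 GB → drive 3 (remaining 5 GB)
2 GB → drive 3 (remaining 3 GB)
1 GB → drive 3 (remaining 2 GB)
1 GB → drive 3 (remaining 1 GB)
1 GB → drive 3 (remaining 0 GB)
9 GB → drive 4 (remaining 7 GB)
4 GB → drive 4 (remaining 3 GB)
11 GB → drive 5 (remaining 5 GB)
4 GB → drive 5 (remaining 1 GB)
2 GB → drive 6 (remaining 14 GB)
Final drives: [12,4] [11,3] [11,2,1,1,1] [9,4] [11,4] [2].

6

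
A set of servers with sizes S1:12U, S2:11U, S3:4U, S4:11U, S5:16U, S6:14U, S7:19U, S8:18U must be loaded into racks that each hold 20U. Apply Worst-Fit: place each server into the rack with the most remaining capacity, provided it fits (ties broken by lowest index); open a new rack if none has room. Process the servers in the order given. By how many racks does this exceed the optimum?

0

Worst-Fit: [12] [11,4] [11] [16] [14] [19] [18] → 7 racks.
7 servers exceed 10U (half the capacity), and no two of those can share a rack, so at least 7 racks are needed.
So 7 is already optimal.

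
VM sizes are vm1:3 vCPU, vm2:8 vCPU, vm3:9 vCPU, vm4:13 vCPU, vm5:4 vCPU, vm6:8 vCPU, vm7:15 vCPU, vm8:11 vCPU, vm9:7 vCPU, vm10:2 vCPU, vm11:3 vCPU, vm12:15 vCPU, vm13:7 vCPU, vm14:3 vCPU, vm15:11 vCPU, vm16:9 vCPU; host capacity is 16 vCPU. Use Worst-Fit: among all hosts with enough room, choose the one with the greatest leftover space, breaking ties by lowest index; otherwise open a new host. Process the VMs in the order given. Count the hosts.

vm1 (3 vCPU) → host 1 (remaining 13 vCPU)
vm2 (8 vCPU) → host 1 (remaining 5 vCPU)
vm3 (9 vCPU) → host 2 (remaining 7 vCPU)
vm4 (13 vCPU) → host 3 (remaining 3 vCPU)
vm5 (4 vCPU) → host 2 (remaining 3 vCPU)
vm6 (8 vCPU) → host 4 (remaining 8 vCPU)
vm7 (15 vCPU) → host 5 (remaining 1 vCPU)
vm8 (11 vCPU) → host 6 (remaining 5 vCPU)
vm9 (7 vCPU) → host 4 (remaining 1 vCPU)
vm10 (2 vCPU) → host 1 (remaining 3 vCPU)
vm11 (3 vCPU) → host 6 (remaining 2 vCPU)
vm12 (15 vCPU) → host 7 (remaining 1 vCPU)
vm13 (7 vCPU) → host 8 (remaining 9 vCPU)
vm14 (3 vCPU) → host 8 (remaining 6 vCPU)
vm15 (11 vCPU) → host 9 (remaining 5 vCPU)
vm16 (9 vCPU) → host 10 (remaining 7 vCPU)
Final hosts: [3,8,2] [9,4] [13] [8,7] [15] [11,3] [15] [7,3] [11] [9].

10 hosts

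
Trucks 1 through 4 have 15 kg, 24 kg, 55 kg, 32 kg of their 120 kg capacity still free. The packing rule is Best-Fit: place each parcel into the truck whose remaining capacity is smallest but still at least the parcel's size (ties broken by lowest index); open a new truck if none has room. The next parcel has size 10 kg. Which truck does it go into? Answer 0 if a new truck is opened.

Trucks with room: truck 1 (15 kg), truck 2 (24 kg), truck 3 (55 kg), truck 4 (32 kg).
Tightest fit is truck 1 with 15 kg free.

1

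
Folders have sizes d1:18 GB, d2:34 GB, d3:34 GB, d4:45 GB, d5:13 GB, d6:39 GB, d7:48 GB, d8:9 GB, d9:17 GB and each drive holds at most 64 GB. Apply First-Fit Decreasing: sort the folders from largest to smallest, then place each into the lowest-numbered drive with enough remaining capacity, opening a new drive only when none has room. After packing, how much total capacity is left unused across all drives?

Sorted descending: 48, 45, 39, 34, 34, 18, 17, 13, 9.
Put 48 GB in drive 1; 16 GB remain.
Put 45 GB in drive 2; 19 GB remain.
Put 39 GB in drive 3; 25 GB remain.
Put 34 GB in drive 4; 30 GB remain.
Put 34 GB in drive 5; 30 GB remain.
Put 18 GB in drive 2; 1 GB remain.
Put 17 GB in drive 3; 8 GB remain.
Put 13 GB in drive 1; 3 GB remain.
Put 9 GB in drive 4; 21 GB remain.
5 drives × 64 GB = 320 GB; used 257 GB; unused 63 GB.

63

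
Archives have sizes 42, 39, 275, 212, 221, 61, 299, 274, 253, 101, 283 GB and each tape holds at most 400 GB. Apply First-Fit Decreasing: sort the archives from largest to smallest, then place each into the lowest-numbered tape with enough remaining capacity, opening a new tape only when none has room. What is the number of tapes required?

Sorted descending: 299, 283, 275, 274, 253, 221, 212, 101, 61, 42, 39.
299 GB → tape 1 (remaining 101 GB)
283 GB → tape 2 (remaining 117 GB)
275 GB → tape 3 (remaining 125 GB)
274 GB → tape 4 (remaining 126 GB)
253 GB → tape 5 (remaining 147 GB)
221 GB → tape 6 (remaining 179 GB)
212 GB → tape 7 (remaining 188 GB)
101 GB → tape 1 (remaining 0 GB)
61 GB → tape 2 (remaining 56 GB)
42 GB → tape 2 (remaining 14 GB)
39 GB → tape 3 (remaining 86 GB)
Final tapes: [299,101] [283,61,42] [275,39] [274] [253] [221] [212].

7 tapes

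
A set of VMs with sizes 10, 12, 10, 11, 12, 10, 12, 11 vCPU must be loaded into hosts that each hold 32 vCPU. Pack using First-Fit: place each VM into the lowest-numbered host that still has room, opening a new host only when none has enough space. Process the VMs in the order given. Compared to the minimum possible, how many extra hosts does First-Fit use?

First-Fit: [10,12,10] [11,12] [10,12] [11] → 4 hosts.
Total size 88 vCPU; any packing needs at least ⌈88/32⌉ = 3 hosts.
An optimal packing achieves that bound: [12,12] [12,10,10] [11,11,10] → 3 hosts.
Excess: 4 − 3 = 1.

1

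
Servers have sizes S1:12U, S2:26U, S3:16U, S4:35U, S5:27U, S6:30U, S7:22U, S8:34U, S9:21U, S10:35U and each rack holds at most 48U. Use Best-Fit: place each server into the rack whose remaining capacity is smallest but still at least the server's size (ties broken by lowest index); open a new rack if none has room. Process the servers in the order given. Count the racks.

7

S1 (12U) → rack 1 (remaining 36U)
S2 (26U) → rack 1 (remaining 10U)
S3 (16U) → rack 2 (remaining 32U)
S4 (35U) → rack 3 (remaining 13U)
S5 (27U) → rack 2 (remaining 5U)
S6 (30U) → rack 4 (remaining 18U)
S7 (22U) → rack 5 (remaining 26U)
S8 (34U) → rack 6 (remaining 14U)
S9 (21U) → rack 5 (remaining 5U)
S10 (35U) → rack 7 (remaining 13U)
Final racks: [12,26] [16,27] [35] [30] [22,21] [34] [35].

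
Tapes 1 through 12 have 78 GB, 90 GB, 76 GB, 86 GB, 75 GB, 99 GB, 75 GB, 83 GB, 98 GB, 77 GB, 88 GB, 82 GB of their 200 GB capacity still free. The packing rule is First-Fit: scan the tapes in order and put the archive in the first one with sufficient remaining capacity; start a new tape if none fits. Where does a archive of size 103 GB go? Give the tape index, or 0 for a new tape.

0

No tape has ≥ 103 GB free, so a new tape is opened.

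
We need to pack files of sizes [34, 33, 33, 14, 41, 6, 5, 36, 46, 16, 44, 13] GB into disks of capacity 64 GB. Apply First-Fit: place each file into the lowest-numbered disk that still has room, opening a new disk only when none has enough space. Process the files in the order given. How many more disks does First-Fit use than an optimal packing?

First-Fit: [34,14,6,5] [33,16,13] [33] [41] [36] [46] [44] → 7 disks.
7 files exceed 32 GB (half the capacity), and no two of those can share a disk, so at least 7 disks are needed.
So 7 is already optimal.

0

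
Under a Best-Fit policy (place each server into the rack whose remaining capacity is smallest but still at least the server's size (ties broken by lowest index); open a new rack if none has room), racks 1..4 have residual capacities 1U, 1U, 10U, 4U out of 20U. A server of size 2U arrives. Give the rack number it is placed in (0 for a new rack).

Racks with room: rack 3 (10U), rack 4 (4U).
Tightest fit is rack 4 with 4U free.

4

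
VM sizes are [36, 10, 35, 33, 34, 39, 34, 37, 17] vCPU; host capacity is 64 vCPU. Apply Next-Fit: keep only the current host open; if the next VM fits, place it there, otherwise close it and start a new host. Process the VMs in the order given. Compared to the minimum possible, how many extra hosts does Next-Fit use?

Next-Fit: [36,10] [35] [33] [34] [39] [34] [37,17] → 7 hosts.
7 VMs exceed 32 vCPU (half the capacity), and no two of those can share a host, so at least 7 hosts are needed.
So 7 is already optimal.

0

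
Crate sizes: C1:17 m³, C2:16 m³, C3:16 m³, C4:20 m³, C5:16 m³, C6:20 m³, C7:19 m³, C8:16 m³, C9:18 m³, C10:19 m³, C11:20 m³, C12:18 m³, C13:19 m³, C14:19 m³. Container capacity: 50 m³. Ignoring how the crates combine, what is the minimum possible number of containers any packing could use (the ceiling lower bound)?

6 containers

Total size = 17 + 16 + 16 + 20 + 16 + 20 + 19 + 16 + 18 + 19 + 20 + 18 + 19 + 19 = 253 m³.
⌈253 / 50⌉ = 6.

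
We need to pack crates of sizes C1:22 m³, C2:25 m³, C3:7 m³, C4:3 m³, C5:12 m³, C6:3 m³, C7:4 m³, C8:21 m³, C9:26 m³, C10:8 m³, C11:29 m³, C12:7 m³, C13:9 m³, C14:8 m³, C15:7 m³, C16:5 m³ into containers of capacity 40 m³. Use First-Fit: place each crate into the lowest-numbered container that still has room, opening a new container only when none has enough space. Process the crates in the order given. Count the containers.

6

container 1: place C1 (22 m³), 18 m³ left
container 2: place C2 (25 m³), 15 m³ left
container 1: place C3 (7 m³), 11 m³ left
container 1: place C4 (3 m³), 8 m³ left
container 2: place C5 (12 m³), 3 m³ left
container 1: place C6 (3 m³), 5 m³ left
container 1: place C7 (4 m³), 1 m³ left
container 3: place C8 (21 m³), 19 m³ left
container 4: place C9 (26 m³), 14 m³ left
container 3: place C10 (8 m³), 11 m³ left
container 5: place C11 (29 m³), 11 m³ left
container 3: place C12 (7 m³), 4 m³ left
container 4: place C13 (9 m³), 5 m³ left
container 5: place C14 (8 m³), 3 m³ left
container 6: place C15 (7 m³), 33 m³ left
container 4: place C16 (5 m³), 0 m³ left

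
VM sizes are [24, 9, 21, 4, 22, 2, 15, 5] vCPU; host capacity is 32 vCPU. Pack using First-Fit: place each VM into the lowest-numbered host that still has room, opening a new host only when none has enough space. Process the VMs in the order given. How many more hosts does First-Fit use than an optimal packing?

0

First-Fit: [24,4,2] [9,21] [22,5] [15] → 4 hosts.
Total size 102 vCPU; any packing needs at least ⌈102/32⌉ = 4 hosts.
So 4 is already optimal.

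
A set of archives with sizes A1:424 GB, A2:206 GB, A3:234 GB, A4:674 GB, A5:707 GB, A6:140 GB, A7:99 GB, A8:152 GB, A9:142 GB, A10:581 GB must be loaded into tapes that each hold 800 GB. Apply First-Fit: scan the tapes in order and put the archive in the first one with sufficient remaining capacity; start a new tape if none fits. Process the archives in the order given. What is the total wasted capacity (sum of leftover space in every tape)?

A1 (424 GB) → tape 1 (remaining 376 GB)
A2 (206 GB) → tape 1 (remaining 170 GB)
A3 (234 GB) → tape 2 (remaining 566 GB)
A4 (674 GB) → tape 3 (remaining 126 GB)
A5 (707 GB) → tape 4 (remaining 93 GB)
A6 (140 GB) → tape 1 (remaining 30 GB)
A7 (99 GB) → tape 2 (remaining 467 GB)
A8 (152 GB) → tape 2 (remaining 315 GB)
A9 (142 GB) → tape 2 (remaining 173 GB)
A10 (581 GB) → tape 5 (remaining 219 GB)
5 tapes × 800 GB = 4000 GB; used 3359 GB; unused 641 GB.

641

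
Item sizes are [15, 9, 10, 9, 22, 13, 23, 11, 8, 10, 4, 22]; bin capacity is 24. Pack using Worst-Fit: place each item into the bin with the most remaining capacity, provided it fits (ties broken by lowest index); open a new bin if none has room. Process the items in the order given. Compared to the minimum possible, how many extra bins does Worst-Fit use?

Worst-Fit: [15,9] [10,9] [22] [13,11] [23] [8,10,4] [22] → 7 bins.
Total size 156; any packing needs at least ⌈156/24⌉ = 7 bins.
So 7 is already optimal.

0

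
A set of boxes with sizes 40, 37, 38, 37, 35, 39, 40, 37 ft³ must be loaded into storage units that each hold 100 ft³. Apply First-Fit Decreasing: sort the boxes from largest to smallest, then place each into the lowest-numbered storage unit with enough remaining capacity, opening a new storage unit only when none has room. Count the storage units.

4

Sorted descending: 40, 40, 39, 38, 37, 37, 37, 35.
40 ft³ → storage unit 1 (remaining 60 ft³)
40 ft³ → storage unit 1 (remaining 20 ft³)
39 ft³ → storage unit 2 (remaining 61 ft³)
38 ft³ → storage unit 2 (remaining 23 ft³)
37 ft³ → storage unit 3 (remaining 63 ft³)
37 ft³ → storage unit 3 (remaining 26 ft³)
37 ft³ → storage unit 4 (remaining 63 ft³)
35 ft³ → storage unit 4 (remaining 28 ft³)
Final storage units: [40,40] [39,38] [37,37] [37,35].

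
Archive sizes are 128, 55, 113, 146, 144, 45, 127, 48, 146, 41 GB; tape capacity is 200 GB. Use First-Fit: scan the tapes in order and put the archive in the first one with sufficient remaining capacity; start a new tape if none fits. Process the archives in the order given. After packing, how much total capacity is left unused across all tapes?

tape 1: place 128 GB, 72 GB left
tape 1: place 55 GB, 17 GB left
tape 2: place 113 GB, 87 GB left
tape 3: place 146 GB, 54 GB left
tape 4: place 144 GB, 56 GB left
tape 2: place 45 GB, 42 GB left
tape 5: place 127 GB, 73 GB left
tape 3: place 48 GB, 6 GB left
tape 6: place 146 GB, 54 GB left
tape 2: place 41 GB, 1 GB left
6 tapes × 200 GB = 1200 GB; used 993 GB; unused 207 GB.

207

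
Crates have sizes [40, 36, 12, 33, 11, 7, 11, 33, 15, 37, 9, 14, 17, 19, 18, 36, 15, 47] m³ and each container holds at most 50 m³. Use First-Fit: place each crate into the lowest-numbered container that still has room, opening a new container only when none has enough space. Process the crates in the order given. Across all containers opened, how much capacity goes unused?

container 1: place 40 m³, 10 m³ left
container 2: place 36 m³, 14 m³ left
container 2: place 12 m³, 2 m³ left
container 3: place 33 m³, 17 m³ left
container 3: place 11 m³, 6 m³ left
container 1: place 7 m³, 3 m³ left
container 4: place 11 m³, 39 m³ left
container 4: place 33 m³, 6 m³ left
container 5: place 15 m³, 35 m³ left
container 6: place 37 m³, 13 m³ left
container 5: place 9 m³, 26 m³ left
container 5: place 14 m³, 12 m³ left
container 7: place 17 m³, 33 m³ left
container 7: place 19 m³, 14 m³ left
container 8: place 18 m³, 32 m³ left
container 9: place 36 m³, 14 m³ left
container 8: place 15 m³, 17 m³ left
container 10: place 47 m³, 3 m³ left
10 containers × 50 m³ = 500 m³; used 410 m³; unused 90 m³.

90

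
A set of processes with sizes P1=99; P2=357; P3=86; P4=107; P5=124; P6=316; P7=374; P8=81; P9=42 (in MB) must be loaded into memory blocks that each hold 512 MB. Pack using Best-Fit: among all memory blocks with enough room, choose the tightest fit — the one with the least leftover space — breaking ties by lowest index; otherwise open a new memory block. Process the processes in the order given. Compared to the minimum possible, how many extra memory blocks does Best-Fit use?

0

Best-Fit: [99,357,42] [86,107,124] [316] [374,81] → 4 memory blocks.
Total size 1586 MB; any packing needs at least ⌈1586/512⌉ = 4 memory blocks.
So 4 is already optimal.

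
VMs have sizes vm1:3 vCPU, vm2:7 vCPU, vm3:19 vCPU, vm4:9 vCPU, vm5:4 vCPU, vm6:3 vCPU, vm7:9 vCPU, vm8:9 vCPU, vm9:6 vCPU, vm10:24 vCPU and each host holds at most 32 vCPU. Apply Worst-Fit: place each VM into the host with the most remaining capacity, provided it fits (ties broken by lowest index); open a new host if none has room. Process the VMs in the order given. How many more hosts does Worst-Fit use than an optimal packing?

Worst-Fit: [3,7,19] [9,4,3,9] [9,6] [24] → 4 hosts.
Total size 93 vCPU; any packing needs at least ⌈93/32⌉ = 3 hosts.
An optimal packing achieves that bound: [24,7] [19,9,4] [9,9,6,3,3] → 3 hosts.
Excess: 4 − 3 = 1.

1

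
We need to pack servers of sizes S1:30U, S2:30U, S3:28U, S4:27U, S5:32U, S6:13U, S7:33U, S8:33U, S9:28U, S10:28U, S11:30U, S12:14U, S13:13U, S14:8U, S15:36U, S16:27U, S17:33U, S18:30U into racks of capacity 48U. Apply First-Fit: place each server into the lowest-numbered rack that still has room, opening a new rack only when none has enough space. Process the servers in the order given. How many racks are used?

14 racks

Put S1 (30U) in rack 1; 18U remain.
Put S2 (30U) in rack 2; 18U remain.
Put S3 (28U) in rack 3; 20U remain.
Put S4 (27U) in rack 4; 21U remain.
Put S5 (32U) in rack 5; 16U remain.
Put S6 (13U) in rack 1; 5U remain.
Put S7 (33U) in rack 6; 15U remain.
Put S8 (33U) in rack 7; 15U remain.
Put S9 (28U) in rack 8; 20U remain.
Put S10 (28U) in rack 9; 20U remain.
Put S11 (30U) in rack 10; 18U remain.
Put S12 (14U) in rack 2; 4U remain.
Put S13 (13U) in rack 3; 7U remain.
Put S14 (8U) in rack 4; 13U remain.
Put S15 (36U) in rack 11; 12U remain.
Put S16 (27U) in rack 12; 21U remain.
Put S17 (33U) in rack 13; 15U remain.
Put S18 (30U) in rack 14; 18U remain.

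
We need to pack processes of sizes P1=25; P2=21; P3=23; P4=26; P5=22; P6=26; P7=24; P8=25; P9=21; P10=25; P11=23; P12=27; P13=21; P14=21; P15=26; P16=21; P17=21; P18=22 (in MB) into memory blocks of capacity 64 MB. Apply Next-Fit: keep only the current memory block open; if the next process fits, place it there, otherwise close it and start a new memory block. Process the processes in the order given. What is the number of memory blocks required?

9

memory block 1: place P1 (25 MB), 39 MB left
memory block 1: place P2 (21 MB), 18 MB left
memory block 2: place P3 (23 MB), 41 MB left
memory block 2: place P4 (26 MB), 15 MB left
memory block 3: place P5 (22 MB), 42 MB left
memory block 3: place P6 (26 MB), 16 MB left
memory block 4: place P7 (24 MB), 40 MB left
memory block 4: place P8 (25 MB), 15 MB left
memory block 5: place P9 (21 MB), 43 MB left
memory block 5: place P10 (25 MB), 18 MB left
memory block 6: place P11 (23 MB), 41 MB left
memory block 6: place P12 (27 MB), 14 MB left
memory block 7: place P13 (21 MB), 43 MB left
memory block 7: place P14 (21 MB), 22 MB left
memory block 8: place P15 (26 MB), 38 MB left
memory block 8: place P16 (21 MB), 17 MB left
memory block 9: place P17 (21 MB), 43 MB left
memory block 9: place P18 (22 MB), 21 MB left
Final memory blocks: [25,21] [23,26] [22,26] [24,25] [21,25] [23,27] [21,21] [26,21] [21,22].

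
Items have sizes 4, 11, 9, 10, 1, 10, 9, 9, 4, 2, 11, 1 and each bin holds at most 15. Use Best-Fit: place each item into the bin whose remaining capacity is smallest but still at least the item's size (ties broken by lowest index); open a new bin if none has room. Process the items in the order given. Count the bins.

7 bins

4 → bin 1 (remaining 11)
11 → bin 1 (remaining 0)
9 → bin 2 (remaining 6)
10 → bin 3 (remaining 5)
1 → bin 3 (remaining 4)
10 → bin 4 (remaining 5)
9 → bin 5 (remaining 6)
9 → bin 6 (remaining 6)
4 → bin 3 (remaining 0)
2 → bin 4 (remaining 3)
11 → bin 7 (remaining 4)
1 → bin 4 (remaining 2)
Final bins: [4,11] [9] [10,1,4] [10,2,1] [9] [9] [11].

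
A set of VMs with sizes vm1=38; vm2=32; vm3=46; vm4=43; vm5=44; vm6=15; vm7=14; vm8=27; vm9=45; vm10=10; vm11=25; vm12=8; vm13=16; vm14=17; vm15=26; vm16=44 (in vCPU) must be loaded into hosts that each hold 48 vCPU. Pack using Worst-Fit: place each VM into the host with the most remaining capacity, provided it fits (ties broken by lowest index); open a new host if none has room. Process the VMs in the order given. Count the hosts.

host 1: place vm1 (38 vCPU), 10 vCPU left
host 2: place vm2 (32 vCPU), 16 vCPU left
host 3: place vm3 (46 vCPU), 2 vCPU left
host 4: place vm4 (43 vCPU), 5 vCPU left
host 5: place vm5 (44 vCPU), 4 vCPU left
host 2: place vm6 (15 vCPU), 1 vCPU left
host 6: place vm7 (14 vCPU), 34 vCPU left
host 6: place vm8 (27 vCPU), 7 vCPU left
host 7: place vm9 (45 vCPU), 3 vCPU left
host 1: place vm10 (10 vCPU), 0 vCPU left
host 8: place vm11 (25 vCPU), 23 vCPU left
host 8: place vm12 (8 vCPU), 15 vCPU left
host 9: place vm13 (16 vCPU), 32 vCPU left
host 9: place vm14 (17 vCPU), 15 vCPU left
host 10: place vm15 (26 vCPU), 22 vCPU left
host 11: place vm16 (44 vCPU), 4 vCPU left
Final hosts: [38,10] [32,15] [46] [43] [44] [14,27] [45] [25,8] [16,17] [26] [44].

11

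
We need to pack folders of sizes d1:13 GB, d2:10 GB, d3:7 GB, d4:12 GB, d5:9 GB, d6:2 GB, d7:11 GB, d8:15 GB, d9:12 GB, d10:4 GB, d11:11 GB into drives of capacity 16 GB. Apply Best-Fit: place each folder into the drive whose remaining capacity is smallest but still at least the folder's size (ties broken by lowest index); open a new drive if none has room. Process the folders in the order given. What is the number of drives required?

drive 1: place d1 (13 GB), 3 GB left
drive 2: place d2 (10 GB), 6 GB left
drive 3: place d3 (7 GB), 9 GB left
drive 4: place d4 (12 GB), 4 GB left
drive 3: place d5 (9 GB), 0 GB left
drive 1: place d6 (2 GB), 1 GB left
drive 5: place d7 (11 GB), 5 GB left
drive 6: place d8 (15 GB), 1 GB left
drive 7: place d9 (12 GB), 4 GB left
drive 4: place d10 (4 GB), 0 GB left
drive 8: place d11 (11 GB), 5 GB left

8 drives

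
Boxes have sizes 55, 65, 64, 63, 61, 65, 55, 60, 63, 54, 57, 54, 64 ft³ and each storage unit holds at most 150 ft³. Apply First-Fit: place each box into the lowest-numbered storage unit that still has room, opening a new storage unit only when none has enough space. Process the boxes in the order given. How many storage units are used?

7

Put 55 ft³ in storage unit 1; 95 ft³ remain.
Put 65 ft³ in storage unit 1; 30 ft³ remain.
Put 64 ft³ in storage unit 2; 86 ft³ remain.
Put 63 ft³ in storage unit 2; 23 ft³ remain.
Put 61 ft³ in storage unit 3; 89 ft³ remain.
Put 65 ft³ in storage unit 3; 24 ft³ remain.
Put 55 ft³ in storage unit 4; 95 ft³ remain.
Put 60 ft³ in storage unit 4; 35 ft³ remain.
Put 63 ft³ in storage unit 5; 87 ft³ remain.
Put 54 ft³ in storage unit 5; 33 ft³ remain.
Put 57 ft³ in storage unit 6; 93 ft³ remain.
Put 54 ft³ in storage unit 6; 39 ft³ remain.
Put 64 ft³ in storage unit 7; 86 ft³ remain.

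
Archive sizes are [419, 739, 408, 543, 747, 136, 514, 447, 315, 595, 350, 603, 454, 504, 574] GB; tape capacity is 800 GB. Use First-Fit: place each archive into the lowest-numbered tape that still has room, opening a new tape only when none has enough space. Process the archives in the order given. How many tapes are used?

12

419 GB → tape 1 (remaining 381 GB)
739 GB → tape 2 (remaining 61 GB)
408 GB → tape 3 (remaining 392 GB)
543 GB → tape 4 (remaining 257 GB)
747 GB → tape 5 (remaining 53 GB)
136 GB → tape 1 (remaining 245 GB)
514 GB → tape 6 (remaining 286 GB)
447 GB → tape 7 (remaining 353 GB)
315 GB → tape 3 (remaining 77 GB)
595 GB → tape 8 (remaining 205 GB)
350 GB → tape 7 (remaining 3 GB)
603 GB → tape 9 (remaining 197 GB)
454 GB → tape 10 (remaining 346 GB)
504 GB → tape 11 (remaining 296 GB)
574 GB → tape 12 (remaining 226 GB)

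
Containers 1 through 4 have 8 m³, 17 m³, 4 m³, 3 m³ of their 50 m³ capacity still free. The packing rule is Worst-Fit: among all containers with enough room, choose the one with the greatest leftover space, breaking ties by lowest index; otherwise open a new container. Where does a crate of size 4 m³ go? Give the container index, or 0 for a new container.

Containers with room: container 1 (8 m³), container 2 (17 m³), container 3 (4 m³).
Most room is container 2 with 17 m³ free.

2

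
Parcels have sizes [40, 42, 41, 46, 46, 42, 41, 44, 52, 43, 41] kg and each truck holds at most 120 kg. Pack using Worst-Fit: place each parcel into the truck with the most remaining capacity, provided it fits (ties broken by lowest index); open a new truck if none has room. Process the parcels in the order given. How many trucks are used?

6 trucks

Put 40 kg in truck 1; 80 kg remain.
Put 42 kg in truck 1; 38 kg remain.
Put 41 kg in truck 2; 79 kg remain.
Put 46 kg in truck 2; 33 kg remain.
Put 46 kg in truck 3; 74 kg remain.
Put 42 kg in truck 3; 32 kg remain.
Put 41 kg in truck 4; 79 kg remain.
Put 44 kg in truck 4; 35 kg remain.
Put 52 kg in truck 5; 68 kg remain.
Put 43 kg in truck 5; 25 kg remain.
Put 41 kg in truck 6; 79 kg remain.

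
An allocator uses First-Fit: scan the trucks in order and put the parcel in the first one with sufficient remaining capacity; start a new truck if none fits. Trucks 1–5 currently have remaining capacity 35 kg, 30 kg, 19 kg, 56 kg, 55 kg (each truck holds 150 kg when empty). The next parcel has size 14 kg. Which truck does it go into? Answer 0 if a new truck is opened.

Trucks with room: truck 1 (35 kg), truck 2 (30 kg), truck 3 (19 kg), truck 4 (56 kg), truck 5 (55 kg).
The first with room is truck 1.

1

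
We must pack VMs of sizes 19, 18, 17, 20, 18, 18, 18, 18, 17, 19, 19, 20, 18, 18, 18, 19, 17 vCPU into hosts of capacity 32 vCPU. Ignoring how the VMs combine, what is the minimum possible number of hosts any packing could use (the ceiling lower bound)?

Total size = 19 + 18 + 17 + 20 + 18 + 18 + 18 + 18 + 17 + 19 + 19 + 20 + 18 + 18 + 18 + 19 + 17 = 311 vCPU.
⌈311 / 32⌉ = 10.

10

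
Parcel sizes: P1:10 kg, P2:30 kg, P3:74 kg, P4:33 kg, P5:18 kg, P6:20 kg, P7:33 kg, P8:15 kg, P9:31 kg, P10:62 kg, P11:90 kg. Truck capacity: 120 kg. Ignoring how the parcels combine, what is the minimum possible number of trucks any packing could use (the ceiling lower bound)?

Total size = 10 + 30 + 74 + 33 + 18 + 20 + 33 + 15 + 31 + 62 + 90 = 416 kg.
⌈416 / 120⌉ = 4.

4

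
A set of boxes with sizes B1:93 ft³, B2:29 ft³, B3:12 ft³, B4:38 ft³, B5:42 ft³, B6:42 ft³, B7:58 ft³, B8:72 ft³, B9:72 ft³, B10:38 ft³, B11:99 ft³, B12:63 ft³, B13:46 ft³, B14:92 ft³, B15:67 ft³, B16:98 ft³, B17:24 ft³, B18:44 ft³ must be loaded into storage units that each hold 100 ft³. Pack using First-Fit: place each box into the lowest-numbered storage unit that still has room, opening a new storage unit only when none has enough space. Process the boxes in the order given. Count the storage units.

Put B1 (93 ft³) in storage unit 1; 7 ft³ remain.
Put B2 (29 ft³) in storage unit 2; 71 ft³ remain.
Put B3 (12 ft³) in storage unit 2; 59 ft³ remain.
Put B4 (38 ft³) in storage unit 2; 21 ft³ remain.
Put B5 (42 ft³) in storage unit 3; 58 ft³ remain.
Put B6 (42 ft³) in storage unit 3; 16 ft³ remain.
Put B7 (58 ft³) in storage unit 4; 42 ft³ remain.
Put B8 (72 ft³) in storage unit 5; 28 ft³ remain.
Put B9 (72 ft³) in storage unit 6; 28 ft³ remain.
Put B10 (38 ft³) in storage unit 4; 4 ft³ remain.
Put B11 (99 ft³) in storage unit 7; 1 ft³ remain.
Put B12 (63 ft³) in storage unit 8; 37 ft³ remain.
Put B13 (46 ft³) in storage unit 9; 54 ft³ remain.
Put B14 (92 ft³) in storage unit 10; 8 ft³ remain.
Put B15 (67 ft³) in storage unit 11; 33 ft³ remain.
Put B16 (98 ft³) in storage unit 12; 2 ft³ remain.
Put B17 (24 ft³) in storage unit 5; 4 ft³ remain.
Put B18 (44 ft³) in storage unit 9; 10 ft³ remain.

12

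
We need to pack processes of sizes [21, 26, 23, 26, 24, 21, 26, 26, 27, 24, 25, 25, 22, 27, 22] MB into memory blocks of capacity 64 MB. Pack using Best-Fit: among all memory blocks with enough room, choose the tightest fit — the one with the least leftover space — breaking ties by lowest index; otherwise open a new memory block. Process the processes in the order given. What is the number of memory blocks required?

Put 21 MB in memory block 1; 43 MB remain.
Put 26 MB in memory block 1; 17 MB remain.
Put 23 MB in memory block 2; 41 MB remain.
Put 26 MB in memory block 2; 15 MB remain.
Put 24 MB in memory block 3; 40 MB remain.
Put 21 MB in memory block 3; 19 MB remain.
Put 26 MB in memory block 4; 38 MB remain.
Put 26 MB in memory block 4; 12 MB remain.
Put 27 MB in memory block 5; 37 MB remain.
Put 24 MB in memory block 5; 13 MB remain.
Put 25 MB in memory block 6; 39 MB remain.
Put 25 MB in memory block 6; 14 MB remain.
Put 22 MB in memory block 7; 42 MB remain.
Put 27 MB in memory block 7; 15 MB remain.
Put 22 MB in memory block 8; 42 MB remain.
Final memory blocks: [21,26] [23,26] [24,21] [26,26] [27,24] [25,25] [22,27] [22].

8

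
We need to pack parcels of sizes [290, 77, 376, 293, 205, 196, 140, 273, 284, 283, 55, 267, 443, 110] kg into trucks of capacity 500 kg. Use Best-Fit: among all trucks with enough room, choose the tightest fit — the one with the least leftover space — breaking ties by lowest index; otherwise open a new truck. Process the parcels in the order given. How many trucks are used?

Put 290 kg in truck 1; 210 kg remain.
Put 77 kg in truck 1; 133 kg remain.
Put 376 kg in truck 2; 124 kg remain.
Put 293 kg in truck 3; 207 kg remain.
Put 205 kg in truck 3; 2 kg remain.
Put 196 kg in truck 4; 304 kg remain.
Put 140 kg in truck 4; 164 kg remain.
Put 273 kg in truck 5; 227 kg remain.
Put 284 kg in truck 6; 216 kg remain.
Put 283 kg in truck 7; 217 kg remain.
Put 55 kg in truck 2; 69 kg remain.
Put 267 kg in truck 8; 233 kg remain.
Put 443 kg in truck 9; 57 kg remain.
Put 110 kg in truck 1; 23 kg remain.
Final trucks: [290,77,110] [376,55] [293,205] [196,140] [273] [284] [283] [267] [443].

9 trucks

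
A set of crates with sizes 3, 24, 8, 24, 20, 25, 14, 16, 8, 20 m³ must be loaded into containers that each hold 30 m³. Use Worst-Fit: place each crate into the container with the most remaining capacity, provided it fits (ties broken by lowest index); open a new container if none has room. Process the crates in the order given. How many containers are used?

3 m³ → container 1 (remaining 27 m³)
24 m³ → container 1 (remaining 3 m³)
8 m³ → container 2 (remaining 22 m³)
24 m³ → container 3 (remaining 6 m³)
20 m³ → container 2 (remaining 2 m³)
25 m³ → container 4 (remaining 5 m³)
14 m³ → container 5 (remaining 16 m³)
16 m³ → container 5 (remaining 0 m³)
8 m³ → container 6 (remaining 22 m³)
20 m³ → container 6 (remaining 2 m³)
Final containers: [3,24] [8,20] [24] [25] [14,16] [8,20].

6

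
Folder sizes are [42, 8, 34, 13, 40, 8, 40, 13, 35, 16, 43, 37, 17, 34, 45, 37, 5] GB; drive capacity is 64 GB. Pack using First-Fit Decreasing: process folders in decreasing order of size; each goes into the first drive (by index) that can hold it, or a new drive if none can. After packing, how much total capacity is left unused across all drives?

173

Sorted descending: 45, 43, 42, 40, 40, 37, 37, 35, 34, 34, 17, 16, 13, 13, 8, 8, 5.
drive 1: place 45 GB, 19 GB left
drive 2: place 43 GB, 21 GB left
drive 3: place 42 GB, 22 GB left
drive 4: place 40 GB, 24 GB left
drive 5: place 40 GB, 24 GB left
drive 6: place 37 GB, 27 GB left
drive 7: place 37 GB, 27 GB left
drive 8: place 35 GB, 29 GB left
drive 9: place 34 GB, 30 GB left
drive 10: place 34 GB, 30 GB left
drive 1: place 17 GB, 2 GB left
drive 2: place 16 GB, 5 GB left
drive 3: place 13 GB, 9 GB left
drive 4: place 13 GB, 11 GB left
drive 3: place 8 GB, 1 GB left
drive 4: place 8 GB, 3 GB left
drive 2: place 5 GB, 0 GB left
10 drives × 64 GB = 640 GB; used 467 GB; unused 173 GB.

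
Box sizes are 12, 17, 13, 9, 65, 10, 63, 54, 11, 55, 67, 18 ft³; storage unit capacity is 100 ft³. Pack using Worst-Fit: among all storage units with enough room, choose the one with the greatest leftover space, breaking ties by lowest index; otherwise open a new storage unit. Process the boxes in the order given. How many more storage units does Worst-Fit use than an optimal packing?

Worst-Fit: [12,17,13,9,10] [65] [63] [54,11] [55,18] [67] → 6 storage units.
5 boxes exceed 50 ft³ (half the capacity), and no two of those can share a storage unit, so at least 5 storage units are needed.
An optimal packing achieves that bound: [67,18,13] [65,17,12] [63,11,10,9] [55] [54] → 5 storage units.
Excess: 6 − 5 = 1.

1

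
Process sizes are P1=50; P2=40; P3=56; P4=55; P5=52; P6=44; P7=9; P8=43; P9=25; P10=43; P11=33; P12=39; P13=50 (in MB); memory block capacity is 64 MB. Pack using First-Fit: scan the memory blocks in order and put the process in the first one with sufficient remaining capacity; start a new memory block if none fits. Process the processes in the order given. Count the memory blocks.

11

Put P1 (50 MB) in memory block 1; 14 MB remain.
Put P2 (40 MB) in memory block 2; 24 MB remain.
Put P3 (56 MB) in memory block 3; 8 MB remain.
Put P4 (55 MB) in memory block 4; 9 MB remain.
Put P5 (52 MB) in memory block 5; 12 MB remain.
Put P6 (44 MB) in memory block 6; 20 MB remain.
Put P7 (9 MB) in memory block 1; 5 MB remain.
Put P8 (43 MB) in memory block 7; 21 MB remain.
Put P9 (25 MB) in memory block 8; 39 MB remain.
Put P10 (43 MB) in memory block 9; 21 MB remain.
Put P11 (33 MB) in memory block 8; 6 MB remain.
Put P12 (39 MB) in memory block 10; 25 MB remain.
Put P13 (50 MB) in memory block 11; 14 MB remain.
Final memory blocks: [50,9] [40] [56] [55] [52] [44] [43] [25,33] [43] [39] [50].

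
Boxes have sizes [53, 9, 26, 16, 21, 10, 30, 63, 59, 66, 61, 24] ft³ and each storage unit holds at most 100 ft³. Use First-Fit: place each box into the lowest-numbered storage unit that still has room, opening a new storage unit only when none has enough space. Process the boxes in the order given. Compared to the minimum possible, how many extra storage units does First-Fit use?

First-Fit: [53,9,26,10] [16,21,30,24] [63] [59] [66] [61] → 6 storage units.
Total size 438 ft³; any packing needs at least ⌈438/100⌉ = 5 storage units.
An optimal packing achieves that bound: [66,30] [63,26,10] [61,24,9] [59,21,16] [53] → 5 storage units.
Excess: 6 − 5 = 1.

1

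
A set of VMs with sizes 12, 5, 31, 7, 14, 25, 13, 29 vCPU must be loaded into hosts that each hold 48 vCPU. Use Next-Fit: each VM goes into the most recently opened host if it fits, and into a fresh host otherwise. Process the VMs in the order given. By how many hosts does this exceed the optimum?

0

Next-Fit: [12,5,31] [7,14,25] [13,29] → 3 hosts.
Total size 136 vCPU; any packing needs at least ⌈136/48⌉ = 3 hosts.
So 3 is already optimal.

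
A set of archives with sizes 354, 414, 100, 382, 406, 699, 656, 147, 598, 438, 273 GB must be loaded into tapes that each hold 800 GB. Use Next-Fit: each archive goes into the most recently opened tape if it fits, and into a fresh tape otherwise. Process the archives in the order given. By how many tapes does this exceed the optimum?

Next-Fit: [354,414] [100,382] [406] [699] [656] [147,598] [438,273] → 7 tapes.
Total size 4467 GB; any packing needs at least ⌈4467/800⌉ = 6 tapes.
An optimal packing achieves that bound: [699,100] [656] [598,147] [438,354] [414,382] [406,273] → 6 tapes.
Excess: 7 − 6 = 1.

1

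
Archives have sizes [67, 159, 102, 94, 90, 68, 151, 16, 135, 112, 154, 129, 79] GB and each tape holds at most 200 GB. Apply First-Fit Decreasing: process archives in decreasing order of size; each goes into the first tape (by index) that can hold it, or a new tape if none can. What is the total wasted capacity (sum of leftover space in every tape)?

Sorted descending: 159, 154, 151, 135, 129, 112, 102, 94, 90, 79, 68, 67, 16.
tape 1: place 159 GB, 41 GB left
tape 2: place 154 GB, 46 GB left
tape 3: place 151 GB, 49 GB left
tape 4: place 135 GB, 65 GB left
tape 5: place 129 GB, 71 GB left
tape 6: place 112 GB, 88 GB left
tape 7: place 102 GB, 98 GB left
tape 7: place 94 GB, 4 GB left
tape 8: place 90 GB, 110 GB left
tape 6: place 79 GB, 9 GB left
tape 5: place 68 GB, 3 GB left
tape 8: place 67 GB, 43 GB left
tape 1: place 16 GB, 25 GB left
8 tapes × 200 GB = 1600 GB; used 1356 GB; unused 244 GB.

244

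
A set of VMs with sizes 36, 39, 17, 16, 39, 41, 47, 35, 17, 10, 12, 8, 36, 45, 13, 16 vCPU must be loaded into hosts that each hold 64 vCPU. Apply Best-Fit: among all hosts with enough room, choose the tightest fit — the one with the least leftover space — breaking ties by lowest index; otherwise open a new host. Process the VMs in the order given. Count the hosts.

Put 36 vCPU in host 1; 28 vCPU remain.
Put 39 vCPU in host 2; 25 vCPU remain.
Put 17 vCPU in host 2; 8 vCPU remain.
Put 16 vCPU in host 1; 12 vCPU remain.
Put 39 vCPU in host 3; 25 vCPU remain.
Put 41 vCPU in host 4; 23 vCPU remain.
Put 47 vCPU in host 5; 17 vCPU remain.
Put 35 vCPU in host 6; 29 vCPU remain.
Put 17 vCPU in host 5; 0 vCPU remain.
Put 10 vCPU in host 1; 2 vCPU remain.
Put 12 vCPU in host 4; 11 vCPU remain.
Put 8 vCPU in host 2; 0 vCPU remain.
Put 36 vCPU in host 7; 28 vCPU remain.
Put 45 vCPU in host 8; 19 vCPU remain.
Put 13 vCPU in host 8; 6 vCPU remain.
Put 16 vCPU in host 3; 9 vCPU remain.

8 hosts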